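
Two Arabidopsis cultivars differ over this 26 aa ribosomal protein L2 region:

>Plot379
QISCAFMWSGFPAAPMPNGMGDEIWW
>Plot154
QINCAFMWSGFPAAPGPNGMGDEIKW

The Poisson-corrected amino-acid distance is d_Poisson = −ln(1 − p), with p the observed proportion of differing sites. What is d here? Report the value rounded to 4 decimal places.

The sequences differ at positions 3 (S/N), 16 (M/G), 25 (W/K).
p = 3/26 = 0.115385.
d = −ln(1 − 0.115385) = −ln(0.884615) = 0.1226.

0.1226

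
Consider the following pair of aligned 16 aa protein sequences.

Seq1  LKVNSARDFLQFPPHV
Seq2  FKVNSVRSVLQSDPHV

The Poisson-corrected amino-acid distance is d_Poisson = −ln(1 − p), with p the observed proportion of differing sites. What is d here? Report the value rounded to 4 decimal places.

0.4700

Differing sites — 1:L/F; 6:A/V; 8:D/S; 9:F/V; 12:F/S; 13:P/D.
p = 6/16 = 0.375000.
d = −ln(1 − 0.375000) = −ln(0.625000) = 0.4700.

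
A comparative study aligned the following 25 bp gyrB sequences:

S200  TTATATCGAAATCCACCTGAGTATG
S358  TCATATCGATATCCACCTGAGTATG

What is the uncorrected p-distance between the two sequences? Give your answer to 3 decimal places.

Mismatches occur at site 2 (T/C), site 10 (A/T).
There are 2 differences over 25 sites, so p = 2/25 = 0.080.

0.080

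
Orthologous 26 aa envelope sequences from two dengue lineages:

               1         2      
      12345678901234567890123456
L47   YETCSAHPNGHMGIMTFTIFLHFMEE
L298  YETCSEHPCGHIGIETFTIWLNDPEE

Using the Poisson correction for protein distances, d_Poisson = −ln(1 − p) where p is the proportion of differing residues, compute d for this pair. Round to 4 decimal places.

0.3677

Mismatches occur at site 6 (A↔E), site 9 (N↔C), site 12 (M↔I), site 15 (M↔E), site 20 (F↔W), site 22 (H↔N), site 23 (F↔D), site 24 (M↔P).
p = 8/26 = 0.307692.
d = −ln(1 − 0.307692) = −ln(0.692308) = 0.3677.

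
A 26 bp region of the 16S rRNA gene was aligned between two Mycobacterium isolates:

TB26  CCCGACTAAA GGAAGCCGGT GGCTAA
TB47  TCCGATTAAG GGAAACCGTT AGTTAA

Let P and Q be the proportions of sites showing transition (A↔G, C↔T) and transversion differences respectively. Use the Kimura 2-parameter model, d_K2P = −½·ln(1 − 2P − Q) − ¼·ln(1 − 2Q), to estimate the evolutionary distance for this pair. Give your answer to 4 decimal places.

0.3666

Differing sites — 1:C/T (Ti); 6:C/T (Ti); 10:A/G (Ti); 15:G/A (Ti); 19:G/T (Tv); 21:G/A (Ti); 23:C/T (Ti).
Of the 7 differences, 6 transitions and 1 transversion over 26 sites: P = 6/26 = 0.230769, Q = 1/26 = 0.038462.
d = −0.5·ln(0.500000) − 0.25·ln(0.923076) = −0.5·(-0.693147) − 0.25·(-0.080044) = 0.3666.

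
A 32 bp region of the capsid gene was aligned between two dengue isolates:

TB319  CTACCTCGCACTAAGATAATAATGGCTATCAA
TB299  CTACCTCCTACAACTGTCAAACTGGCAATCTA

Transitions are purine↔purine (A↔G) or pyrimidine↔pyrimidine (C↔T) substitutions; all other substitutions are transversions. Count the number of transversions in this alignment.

The sequences differ at positions 8 (G/C, transversion), 9 (C/T, transition), 12 (T/A, transversion), 14 (A/C, transversion), 15 (G/T, transversion), 16 (A/G, transition), 18 (A/C, transversion), 20 (T/A, transversion), 22 (A/C, transversion), 27 (T/A, transversion), 31 (A/T, transversion).
Of the 11 differences, 2 transitions and 9 transversions, so the answer is 9.

9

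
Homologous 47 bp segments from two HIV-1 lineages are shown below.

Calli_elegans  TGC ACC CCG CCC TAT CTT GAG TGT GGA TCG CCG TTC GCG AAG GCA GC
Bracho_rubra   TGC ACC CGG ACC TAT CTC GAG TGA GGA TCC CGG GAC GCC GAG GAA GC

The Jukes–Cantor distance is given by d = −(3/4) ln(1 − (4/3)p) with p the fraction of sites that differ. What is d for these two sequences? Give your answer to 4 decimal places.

The sequences differ at positions 8 (C/G), 10 (C/A), 18 (T/C), 24 (T/A), 30 (G/C), 32 (C/G), 34 (T/G), 35 (T/A), 39 (G/C), 40 (A/G), 44 (C/A).
p = 11/47 = 0.234043.
d = −0.75 · ln(1 − (4/3)·0.234043) = −0.75 · ln(0.687943) = −0.75 · (-0.374049) = 0.2805.

0.2805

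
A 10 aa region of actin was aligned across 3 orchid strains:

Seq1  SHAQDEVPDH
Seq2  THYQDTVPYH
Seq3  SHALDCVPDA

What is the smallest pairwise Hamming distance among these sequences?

3

Pairwise Hamming distances:
  Seq1 vs Seq2: 4
  Seq1 vs Seq3: 3
  Seq2 vs Seq3: 6
The smallest is 3, between Seq1 and Seq3.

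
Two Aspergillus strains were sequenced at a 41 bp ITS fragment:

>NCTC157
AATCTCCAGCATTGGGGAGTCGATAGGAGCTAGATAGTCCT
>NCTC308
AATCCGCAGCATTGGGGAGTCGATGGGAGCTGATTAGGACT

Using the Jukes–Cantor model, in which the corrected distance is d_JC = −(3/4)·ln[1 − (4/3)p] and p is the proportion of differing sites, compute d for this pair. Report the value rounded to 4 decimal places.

0.2260

Mismatches occur at site 5 (T↔C), site 6 (C↔G), site 25 (A↔G), site 32 (A↔G), site 33 (G↔A), site 34 (A↔T), site 38 (T↔G), site 39 (C↔A).
p = 8/41 = 0.195122.
d = −0.75 · ln(1 − (4/3)·0.195122) = −0.75 · ln(0.739837) = −0.75 · (-0.301325) = 0.2260.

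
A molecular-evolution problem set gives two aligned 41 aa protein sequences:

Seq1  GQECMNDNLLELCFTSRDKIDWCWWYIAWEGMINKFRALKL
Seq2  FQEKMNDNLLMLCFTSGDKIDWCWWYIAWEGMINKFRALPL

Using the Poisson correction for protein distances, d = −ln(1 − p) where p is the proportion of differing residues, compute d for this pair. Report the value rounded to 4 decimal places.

0.1301

Mismatches occur at site 1 (G→F), site 4 (C→K), site 11 (E→M), site 17 (R→G), site 40 (K→P).
p = 5/41 = 0.121951.
d = −ln(1 − 0.121951) = −ln(0.878049) = 0.1301.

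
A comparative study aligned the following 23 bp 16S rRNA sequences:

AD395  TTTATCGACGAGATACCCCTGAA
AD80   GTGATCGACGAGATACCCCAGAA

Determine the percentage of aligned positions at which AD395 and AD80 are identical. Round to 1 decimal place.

Mismatches occur at site 1 (T↔G), site 3 (T↔G), site 20 (T↔A).
20 of the 23 sites match, so the percent identity is 20/23 × 100 = 87.0%.

87.0%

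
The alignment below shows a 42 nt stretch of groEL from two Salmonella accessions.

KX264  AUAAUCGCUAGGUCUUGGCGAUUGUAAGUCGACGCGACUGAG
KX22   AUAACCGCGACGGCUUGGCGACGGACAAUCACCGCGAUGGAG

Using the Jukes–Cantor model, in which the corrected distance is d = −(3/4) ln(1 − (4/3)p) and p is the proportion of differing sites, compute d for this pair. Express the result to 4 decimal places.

Mismatches occur at site 5 (U/C), site 9 (U/G), site 11 (G/C), site 13 (U/G), site 22 (U/C), site 23 (U/G), site 25 (U/A), site 26 (A/C), site 28 (G/A), site 31 (G/A), site 32 (A/C), site 38 (C/U), site 39 (U/G).
p = 13/42 = 0.309524.
d = −0.75 · ln(1 − (4/3)·0.309524) = −0.75 · ln(0.587301) = −0.75 · (-0.532218) = 0.3992.

0.3992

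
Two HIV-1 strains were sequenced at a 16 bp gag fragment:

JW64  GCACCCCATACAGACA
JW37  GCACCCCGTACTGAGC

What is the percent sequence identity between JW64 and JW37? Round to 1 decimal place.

75.0%

The sequences differ at positions 8 (A/G), 12 (A/T), 15 (C/G), 16 (A/C).
12 of the 16 sites match, so the percent identity is 12/16 × 100 = 75.0%.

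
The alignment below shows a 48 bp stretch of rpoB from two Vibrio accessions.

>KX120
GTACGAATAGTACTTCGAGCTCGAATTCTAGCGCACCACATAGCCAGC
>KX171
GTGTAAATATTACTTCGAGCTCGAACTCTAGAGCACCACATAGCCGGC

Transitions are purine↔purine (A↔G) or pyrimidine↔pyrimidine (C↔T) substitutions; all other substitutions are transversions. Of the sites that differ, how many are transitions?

Mismatches occur at site 3 (A→G, transition), site 4 (C→T, transition), site 5 (G→A, transition), site 10 (G→T, transversion), site 26 (T→C, transition), site 32 (C→A, transversion), site 46 (A→G, transition).
Of the 7 differences, 5 transitions and 2 transversions, so the answer is 5.

5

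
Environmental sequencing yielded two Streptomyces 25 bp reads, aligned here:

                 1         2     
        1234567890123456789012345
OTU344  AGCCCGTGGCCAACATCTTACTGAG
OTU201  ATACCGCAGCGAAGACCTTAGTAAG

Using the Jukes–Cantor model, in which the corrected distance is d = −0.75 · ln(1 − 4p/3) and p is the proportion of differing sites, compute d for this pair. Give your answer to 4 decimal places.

Mismatches occur at site 2 (G↔T), site 3 (C↔A), site 7 (T↔C), site 8 (G↔A), site 11 (C↔G), site 14 (C↔G), site 16 (T↔C), site 21 (C↔G), site 23 (G↔A).
p = 9/25 = 0.360000.
d = −0.75 · ln(1 − (4/3)·0.360000) = −0.75 · ln(0.520000) = −0.75 · (-0.653926) = 0.4904.

0.4904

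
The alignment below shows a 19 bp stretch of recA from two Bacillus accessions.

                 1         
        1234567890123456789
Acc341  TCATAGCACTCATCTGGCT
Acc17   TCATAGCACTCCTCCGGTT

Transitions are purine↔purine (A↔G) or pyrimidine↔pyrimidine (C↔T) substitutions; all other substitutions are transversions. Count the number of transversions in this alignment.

The sequences differ at positions 12 (A/C, transversion), 15 (T/C, transition), 18 (C/T, transition).
Of the 3 differences, 2 transitions and 1 transversion, so the answer is 1.

1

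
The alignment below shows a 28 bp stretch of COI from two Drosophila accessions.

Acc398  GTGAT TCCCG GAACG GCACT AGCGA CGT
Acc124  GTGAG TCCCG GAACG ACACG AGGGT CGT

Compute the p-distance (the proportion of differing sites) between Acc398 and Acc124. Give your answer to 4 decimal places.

Differing sites — 5:T/G; 16:G/A; 20:T/G; 23:C/G; 25:A/T.
There are 5 differences over 28 sites, so p = 5/28 = 0.1786.

0.1786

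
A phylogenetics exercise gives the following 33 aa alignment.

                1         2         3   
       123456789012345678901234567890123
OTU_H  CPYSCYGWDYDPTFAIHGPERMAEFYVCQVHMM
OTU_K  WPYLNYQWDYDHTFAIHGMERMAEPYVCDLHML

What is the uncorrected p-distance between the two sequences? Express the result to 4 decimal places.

0.3030

Differing sites — 1:C/W; 4:S/L; 5:C/N; 7:G/Q; 12:P/H; 19:P/M; 25:F/P; 29:Q/D; 30:V/L; 33:M/L.
There are 10 differences over 33 sites, so p = 10/33 = 0.3030.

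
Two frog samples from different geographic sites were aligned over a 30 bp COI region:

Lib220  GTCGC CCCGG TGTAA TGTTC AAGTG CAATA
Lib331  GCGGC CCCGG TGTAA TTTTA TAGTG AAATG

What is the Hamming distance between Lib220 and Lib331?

7

Mismatches occur at site 2 (T/C), site 3 (C/G), site 17 (G/T), site 20 (C/A), site 21 (A/T), site 26 (C/A), site 30 (A/G).
That gives 7 mismatches out of 30 aligned sites, so the Hamming distance is 7.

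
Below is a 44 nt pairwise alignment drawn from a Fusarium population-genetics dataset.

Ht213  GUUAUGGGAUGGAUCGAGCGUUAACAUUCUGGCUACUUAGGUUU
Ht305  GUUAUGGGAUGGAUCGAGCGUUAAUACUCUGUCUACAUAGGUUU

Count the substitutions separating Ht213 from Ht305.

4

The sequences differ at positions 25 (C/U), 27 (U/C), 32 (G/U), 37 (U/A).
That gives 4 mismatches out of 44 aligned sites, so the Hamming distance is 4.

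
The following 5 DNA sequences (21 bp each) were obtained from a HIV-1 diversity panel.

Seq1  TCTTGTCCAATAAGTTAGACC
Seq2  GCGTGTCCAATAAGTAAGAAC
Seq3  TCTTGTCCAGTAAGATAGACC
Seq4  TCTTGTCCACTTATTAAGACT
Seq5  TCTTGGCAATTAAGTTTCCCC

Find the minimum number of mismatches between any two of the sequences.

Pairwise Hamming distances:
  Seq1 vs Seq2: 4
  Seq1 vs Seq3: 2
  Seq1 vs Seq4: 5
  Seq1 vs Seq5: 6
  Seq2 vs Seq3: 6
  Seq2 vs Seq4: 7
  Seq2 vs Seq5: 10
  Seq3 vs Seq4: 6
  Seq3 vs Seq5: 7
  Seq4 vs Seq5: 10
The smallest is 2, between Seq1 and Seq3.

2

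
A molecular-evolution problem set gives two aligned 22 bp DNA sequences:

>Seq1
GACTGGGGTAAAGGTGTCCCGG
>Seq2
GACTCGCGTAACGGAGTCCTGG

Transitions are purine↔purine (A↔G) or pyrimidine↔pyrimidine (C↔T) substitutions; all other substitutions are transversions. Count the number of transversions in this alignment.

The sequences differ at positions 5 (G/C, transversion), 7 (G/C, transversion), 12 (A/C, transversion), 15 (T/A, transversion), 20 (C/T, transition).
Of the 5 differences, 1 transition and 4 transversions, so the answer is 4.

4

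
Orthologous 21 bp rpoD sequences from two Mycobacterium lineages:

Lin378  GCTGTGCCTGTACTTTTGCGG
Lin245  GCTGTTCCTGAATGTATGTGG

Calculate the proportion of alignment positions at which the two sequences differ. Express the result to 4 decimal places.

The sequences differ at positions 6 (G/T), 11 (T/A), 13 (C/T), 14 (T/G), 16 (T/A), 19 (C/T).
There are 6 differences over 21 sites, so p = 6/21 = 0.2857.

0.2857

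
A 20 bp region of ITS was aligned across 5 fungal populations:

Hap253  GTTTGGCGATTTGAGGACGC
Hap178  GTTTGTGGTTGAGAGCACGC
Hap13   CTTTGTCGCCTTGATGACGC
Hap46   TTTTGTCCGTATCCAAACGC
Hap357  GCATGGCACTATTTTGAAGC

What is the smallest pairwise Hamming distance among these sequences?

Pairwise Hamming distances:
  Hap253 vs Hap178: 6
  Hap253 vs Hap13: 5
  Hap253 vs Hap46: 9
  Hap253 vs Hap357: 9
  Hap178 vs Hap13: 8
  Hap178 vs Hap46: 10
  Hap178 vs Hap357: 13
  Hap13 vs Hap46: 9
  Hap13 vs Hap357: 10
  Hap46 vs Hap357: 11
The smallest is 5, between Hap253 and Hap13.

5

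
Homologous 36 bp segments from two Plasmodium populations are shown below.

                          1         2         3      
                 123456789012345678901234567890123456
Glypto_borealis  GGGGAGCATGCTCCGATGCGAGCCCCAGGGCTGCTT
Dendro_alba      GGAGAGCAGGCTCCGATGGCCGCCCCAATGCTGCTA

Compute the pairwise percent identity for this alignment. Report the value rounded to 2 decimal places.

The sequences differ at positions 3 (G/A), 9 (T/G), 19 (C/G), 20 (G/C), 21 (A/C), 28 (G/A), 29 (G/T), 36 (T/A).
28 of the 36 sites match, so the percent identity is 28/36 × 100 = 77.78%.

77.78%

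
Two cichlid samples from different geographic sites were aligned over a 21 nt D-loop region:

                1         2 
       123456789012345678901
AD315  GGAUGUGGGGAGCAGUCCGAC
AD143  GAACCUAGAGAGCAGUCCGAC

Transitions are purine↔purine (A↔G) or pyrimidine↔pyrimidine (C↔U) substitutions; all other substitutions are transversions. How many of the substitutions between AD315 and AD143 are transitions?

4

The sequences differ at positions 2 (G/A, transition), 4 (U/C, transition), 5 (G/C, transversion), 7 (G/A, transition), 9 (G/A, transition).
Of the 5 differences, 4 transitions and 1 transversion, so the answer is 4.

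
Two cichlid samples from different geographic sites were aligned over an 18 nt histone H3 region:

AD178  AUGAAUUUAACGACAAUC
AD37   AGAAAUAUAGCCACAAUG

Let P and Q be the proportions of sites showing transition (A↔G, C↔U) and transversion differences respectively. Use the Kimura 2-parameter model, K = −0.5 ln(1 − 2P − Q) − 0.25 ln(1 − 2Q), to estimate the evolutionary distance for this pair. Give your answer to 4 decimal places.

0.4408

The sequences differ at positions 2 (U/G, transversion), 3 (G/A, transition), 7 (U/A, transversion), 10 (A/G, transition), 12 (G/C, transversion), 18 (C/G, transversion).
Of the 6 differences, 2 transitions and 4 transversions over 18 sites: P = 2/18 = 0.111111, Q = 4/18 = 0.222222.
d = −0.5·ln(0.555556) − 0.25·ln(0.555556) = −0.5·(-0.587786) − 0.25·(-0.587786) = 0.4408.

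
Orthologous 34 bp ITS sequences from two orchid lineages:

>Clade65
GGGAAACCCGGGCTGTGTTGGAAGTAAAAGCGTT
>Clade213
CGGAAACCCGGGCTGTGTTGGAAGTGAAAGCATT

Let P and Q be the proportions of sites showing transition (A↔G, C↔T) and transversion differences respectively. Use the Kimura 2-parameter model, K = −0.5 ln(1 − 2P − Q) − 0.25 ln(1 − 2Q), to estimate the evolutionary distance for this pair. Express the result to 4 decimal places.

0.0947

Mismatches occur at site 1 (G/C, transversion), site 26 (A/G, transition), site 32 (G/A, transition).
Of the 3 differences, 2 transitions and 1 transversion over 34 sites: P = 2/34 = 0.058824, Q = 1/34 = 0.029412.
d = −0.5·ln(0.852940) − 0.25·ln(0.941176) = −0.5·(-0.159066) − 0.25·(-0.060625) = 0.0947.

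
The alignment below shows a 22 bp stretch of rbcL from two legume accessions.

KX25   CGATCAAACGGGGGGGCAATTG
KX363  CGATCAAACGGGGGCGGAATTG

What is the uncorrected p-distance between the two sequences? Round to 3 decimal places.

0.091

Differing sites — 15:G/C; 17:C/G.
There are 2 differences over 22 sites, so p = 2/22 = 0.091.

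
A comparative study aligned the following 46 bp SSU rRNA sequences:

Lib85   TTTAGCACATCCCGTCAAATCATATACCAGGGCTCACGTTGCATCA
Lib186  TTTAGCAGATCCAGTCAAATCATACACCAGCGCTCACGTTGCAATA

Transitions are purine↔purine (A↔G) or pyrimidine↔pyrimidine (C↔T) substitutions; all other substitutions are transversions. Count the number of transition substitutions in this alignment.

2

The sequences differ at positions 8 (C/G, transversion), 13 (C/A, transversion), 25 (T/C, transition), 31 (G/C, transversion), 44 (T/A, transversion), 45 (C/T, transition).
Of the 6 differences, 2 transitions and 4 transversions, so the answer is 2.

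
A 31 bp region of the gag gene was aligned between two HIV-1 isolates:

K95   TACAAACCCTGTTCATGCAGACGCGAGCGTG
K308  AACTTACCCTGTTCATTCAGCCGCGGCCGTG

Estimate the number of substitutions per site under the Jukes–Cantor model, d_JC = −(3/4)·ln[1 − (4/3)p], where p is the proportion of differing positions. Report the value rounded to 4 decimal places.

The sequences differ at positions 1 (T/A), 4 (A/T), 5 (A/T), 17 (G/T), 21 (A/C), 26 (A/G), 27 (G/C).
p = 7/31 = 0.225806.
d = −0.75 · ln(1 − (4/3)·0.225806) = −0.75 · ln(0.698925) = −0.75 · (-0.358212) = 0.2687.

0.2687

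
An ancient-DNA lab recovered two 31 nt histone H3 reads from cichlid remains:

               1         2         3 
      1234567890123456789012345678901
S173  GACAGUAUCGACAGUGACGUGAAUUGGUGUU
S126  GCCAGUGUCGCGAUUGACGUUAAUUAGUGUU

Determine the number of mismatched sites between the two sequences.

The sequences differ at positions 2 (A/C), 7 (A/G), 11 (A/C), 12 (C/G), 14 (G/U), 21 (G/U), 26 (G/A).
That gives 7 mismatches out of 31 aligned sites, so the Hamming distance is 7.

7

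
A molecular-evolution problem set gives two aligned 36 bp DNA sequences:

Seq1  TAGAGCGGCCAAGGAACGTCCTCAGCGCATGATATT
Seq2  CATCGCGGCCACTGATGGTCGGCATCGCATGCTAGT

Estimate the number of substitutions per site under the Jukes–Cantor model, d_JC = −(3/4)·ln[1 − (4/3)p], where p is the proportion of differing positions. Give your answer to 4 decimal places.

The sequences differ at positions 1 (T/C), 3 (G/T), 4 (A/C), 12 (A/C), 13 (G/T), 16 (A/T), 17 (C/G), 21 (C/G), 22 (T/G), 25 (G/T), 32 (A/C), 35 (T/G).
p = 12/36 = 0.333333.
d = −0.75 · ln(1 − (4/3)·0.333333) = −0.75 · ln(0.555556) = −0.75 · (-0.587786) = 0.4408.

0.4408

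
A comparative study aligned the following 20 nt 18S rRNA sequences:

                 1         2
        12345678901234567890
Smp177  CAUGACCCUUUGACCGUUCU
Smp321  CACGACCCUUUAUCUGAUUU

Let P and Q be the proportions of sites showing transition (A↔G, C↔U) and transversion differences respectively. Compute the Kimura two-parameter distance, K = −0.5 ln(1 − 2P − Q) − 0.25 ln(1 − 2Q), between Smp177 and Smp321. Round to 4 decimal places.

0.4024

Differing sites — 3:U/C (Ti); 12:G/A (Ti); 13:A/U (Tv); 15:C/U (Ti); 17:U/A (Tv); 19:C/U (Ti).
Of the 6 differences, 4 transitions and 2 transversions over 20 sites: P = 4/20 = 0.200000, Q = 2/20 = 0.100000.
d = −0.5·ln(0.500000) − 0.25·ln(0.800000) = −0.5·(-0.693147) − 0.25·(-0.223144) = 0.4024.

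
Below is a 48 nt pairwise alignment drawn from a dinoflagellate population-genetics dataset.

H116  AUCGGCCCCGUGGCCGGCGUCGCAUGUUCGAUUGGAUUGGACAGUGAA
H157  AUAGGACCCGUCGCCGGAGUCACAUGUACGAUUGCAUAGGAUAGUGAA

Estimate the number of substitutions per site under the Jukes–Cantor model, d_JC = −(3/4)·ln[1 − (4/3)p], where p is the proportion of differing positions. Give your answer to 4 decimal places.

0.2158

Differing sites — 3:C/A; 6:C/A; 12:G/C; 18:C/A; 22:G/A; 28:U/A; 35:G/C; 38:U/A; 42:C/U.
p = 9/48 = 0.187500.
d = −0.75 · ln(1 − (4/3)·0.187500) = −0.75 · ln(0.750000) = −0.75 · (-0.287682) = 0.2158.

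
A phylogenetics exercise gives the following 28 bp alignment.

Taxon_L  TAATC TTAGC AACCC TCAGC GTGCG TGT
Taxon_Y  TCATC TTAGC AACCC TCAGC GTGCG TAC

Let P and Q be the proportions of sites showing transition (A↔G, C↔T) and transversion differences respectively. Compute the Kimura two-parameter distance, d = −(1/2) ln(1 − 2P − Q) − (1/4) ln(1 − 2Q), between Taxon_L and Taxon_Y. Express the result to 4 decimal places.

Differing sites — 2:A/C (Tv); 27:G/A (Ti); 28:T/C (Ti).
Of the 3 differences, 2 transitions and 1 transversion over 28 sites: P = 2/28 = 0.071429, Q = 1/28 = 0.035714.
d = −0.5·ln(0.821428) − 0.25·ln(0.928572) = −0.5·(-0.196711) − 0.25·(-0.074107) = 0.1169.

0.1169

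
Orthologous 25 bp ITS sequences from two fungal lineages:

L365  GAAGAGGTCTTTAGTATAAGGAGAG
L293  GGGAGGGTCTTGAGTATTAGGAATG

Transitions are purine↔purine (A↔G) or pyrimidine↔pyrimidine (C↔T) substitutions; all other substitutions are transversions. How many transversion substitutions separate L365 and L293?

The sequences differ at positions 2 (A/G, transition), 3 (A/G, transition), 4 (G/A, transition), 5 (A/G, transition), 12 (T/G, transversion), 18 (A/T, transversion), 23 (G/A, transition), 24 (A/T, transversion).
Of the 8 differences, 5 transitions and 3 transversions, so the answer is 3.

3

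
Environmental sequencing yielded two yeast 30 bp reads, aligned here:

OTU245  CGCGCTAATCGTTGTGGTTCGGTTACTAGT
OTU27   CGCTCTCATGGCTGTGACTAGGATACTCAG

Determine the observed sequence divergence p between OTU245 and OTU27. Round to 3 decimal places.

Differing sites — 4:G/T; 7:A/C; 10:C/G; 12:T/C; 17:G/A; 18:T/C; 20:C/A; 23:T/A; 28:A/C; 29:G/A; 30:T/G.
There are 11 differences over 30 sites, so p = 11/30 = 0.367.

0.367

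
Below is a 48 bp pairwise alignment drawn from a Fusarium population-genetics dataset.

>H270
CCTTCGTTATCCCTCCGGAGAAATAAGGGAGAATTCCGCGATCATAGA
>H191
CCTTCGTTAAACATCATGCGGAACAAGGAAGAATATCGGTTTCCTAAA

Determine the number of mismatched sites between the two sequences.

16

Mismatches occur at site 10 (T/A), site 11 (C/A), site 13 (C/A), site 16 (C/A), site 17 (G/T), site 19 (A/C), site 21 (A/G), site 24 (T/C), site 29 (G/A), site 35 (T/A), site 36 (C/T), site 39 (C/G), site 40 (G/T), site 41 (A/T), site 44 (A/C), site 47 (G/A).
That gives 16 mismatches out of 48 aligned sites, so the Hamming distance is 16.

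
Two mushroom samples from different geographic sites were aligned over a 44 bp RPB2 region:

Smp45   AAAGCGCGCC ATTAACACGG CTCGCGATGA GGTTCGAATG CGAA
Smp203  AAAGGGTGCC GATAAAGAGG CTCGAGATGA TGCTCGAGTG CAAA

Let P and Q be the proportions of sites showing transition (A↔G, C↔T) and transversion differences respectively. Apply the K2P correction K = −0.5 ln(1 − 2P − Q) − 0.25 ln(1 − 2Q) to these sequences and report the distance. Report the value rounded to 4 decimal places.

The sequences differ at positions 5 (C/G, transversion), 7 (C/T, transition), 11 (A/G, transition), 12 (T/A, transversion), 16 (C/A, transversion), 17 (A/G, transition), 18 (C/A, transversion), 25 (C/A, transversion), 31 (G/T, transversion), 33 (T/C, transition), 38 (A/G, transition), 42 (G/A, transition).
Of the 12 differences, 6 transitions and 6 transversions over 44 sites: P = 6/44 = 0.136364, Q = 6/44 = 0.136364.
d = −0.5·ln(0.590908) − 0.25·ln(0.727272) = −0.5·(-0.526095) − 0.25·(-0.318455) = 0.3427.

0.3427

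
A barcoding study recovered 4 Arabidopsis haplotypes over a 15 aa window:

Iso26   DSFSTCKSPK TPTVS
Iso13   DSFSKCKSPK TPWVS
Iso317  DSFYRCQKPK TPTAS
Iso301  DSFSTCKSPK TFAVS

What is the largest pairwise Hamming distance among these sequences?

Pairwise Hamming distances:
  Iso26 vs Iso13: 2
  Iso26 vs Iso317: 5
  Iso26 vs Iso301: 2
  Iso13 vs Iso317: 6
  Iso13 vs Iso301: 3
  Iso317 vs Iso301: 7
The largest is 7, between Iso317 and Iso301.

7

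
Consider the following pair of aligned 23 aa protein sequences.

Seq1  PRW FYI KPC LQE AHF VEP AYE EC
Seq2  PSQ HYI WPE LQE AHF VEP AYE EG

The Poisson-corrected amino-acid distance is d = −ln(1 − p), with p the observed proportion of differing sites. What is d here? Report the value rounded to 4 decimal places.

Mismatches occur at site 2 (R→S), site 3 (W→Q), site 4 (F→H), site 7 (K→W), site 9 (C→E), site 23 (C→G).
p = 6/23 = 0.260870.
d = −ln(1 − 0.260870) = −ln(0.739130) = 0.3023.

0.3023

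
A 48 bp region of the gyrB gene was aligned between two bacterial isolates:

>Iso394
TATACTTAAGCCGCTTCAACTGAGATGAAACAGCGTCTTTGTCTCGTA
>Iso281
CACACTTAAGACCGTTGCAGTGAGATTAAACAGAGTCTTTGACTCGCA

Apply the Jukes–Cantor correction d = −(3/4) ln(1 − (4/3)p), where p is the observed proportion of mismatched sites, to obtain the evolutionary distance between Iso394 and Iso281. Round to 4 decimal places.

The sequences differ at positions 1 (T/C), 3 (T/C), 11 (C/A), 13 (G/C), 14 (C/G), 17 (C/G), 18 (A/C), 20 (C/G), 27 (G/T), 34 (C/A), 42 (T/A), 47 (T/C).
p = 12/48 = 0.250000.
d = −0.75 · ln(1 − (4/3)·0.250000) = −0.75 · ln(0.666667) = −0.75 · (-0.405465) = 0.3041.

0.3041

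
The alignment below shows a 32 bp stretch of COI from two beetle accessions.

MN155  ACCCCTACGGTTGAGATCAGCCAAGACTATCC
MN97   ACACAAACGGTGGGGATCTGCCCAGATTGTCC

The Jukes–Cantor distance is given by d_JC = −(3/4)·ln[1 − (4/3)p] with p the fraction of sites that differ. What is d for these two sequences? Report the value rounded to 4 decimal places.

Mismatches occur at site 3 (C/A), site 5 (C/A), site 6 (T/A), site 12 (T/G), site 14 (A/G), site 19 (A/T), site 23 (A/C), site 27 (C/T), site 29 (A/G).
p = 9/32 = 0.281250.
d = −0.75 · ln(1 − (4/3)·0.281250) = −0.75 · ln(0.625000) = −0.75 · (-0.470004) = 0.3525.

0.3525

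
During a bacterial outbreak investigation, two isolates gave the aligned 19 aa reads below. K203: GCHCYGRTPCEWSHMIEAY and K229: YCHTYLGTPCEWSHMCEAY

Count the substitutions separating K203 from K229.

5

Mismatches occur at site 1 (G/Y), site 4 (C/T), site 6 (G/L), site 7 (R/G), site 16 (I/C).
That gives 5 mismatches out of 19 aligned sites, so the Hamming distance is 5.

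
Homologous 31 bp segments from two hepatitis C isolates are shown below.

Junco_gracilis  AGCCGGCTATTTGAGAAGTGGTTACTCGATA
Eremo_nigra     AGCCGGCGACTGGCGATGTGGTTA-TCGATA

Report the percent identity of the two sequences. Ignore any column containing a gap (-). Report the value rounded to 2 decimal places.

83.33%

Excluding the 1 gap column leaves 30 comparable sites.
The sequences differ at positions 8 (T/G), 10 (T/C), 12 (T/G), 14 (A/C), 17 (A/T).
25 of the 30 comparable sites match, so the percent identity is 25/30 × 100 = 83.33%.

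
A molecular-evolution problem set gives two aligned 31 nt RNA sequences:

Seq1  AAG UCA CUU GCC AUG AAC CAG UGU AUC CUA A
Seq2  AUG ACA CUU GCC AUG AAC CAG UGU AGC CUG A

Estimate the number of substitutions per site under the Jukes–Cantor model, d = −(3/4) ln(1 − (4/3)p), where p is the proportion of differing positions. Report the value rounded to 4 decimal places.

0.1416

Mismatches occur at site 2 (A/U), site 4 (U/A), site 26 (U/G), site 30 (A/G).
p = 4/31 = 0.129032.
d = −0.75 · ln(1 − (4/3)·0.129032) = −0.75 · ln(0.827957) = −0.75 · (-0.188794) = 0.1416.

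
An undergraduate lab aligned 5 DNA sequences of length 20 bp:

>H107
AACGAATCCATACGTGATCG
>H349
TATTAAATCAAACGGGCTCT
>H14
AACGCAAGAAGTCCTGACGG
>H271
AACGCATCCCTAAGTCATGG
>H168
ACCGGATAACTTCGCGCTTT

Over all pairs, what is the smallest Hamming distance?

Pairwise Hamming distances:
  H107 vs H349: 9
  H107 vs H14: 9
  H107 vs H271: 5
  H107 vs H168: 10
  H349 vs H14: 14
  H349 vs H271: 14
  H349 vs H168: 13
  H14 vs H271: 10
  H14 vs H168: 12
  H271 vs H168: 11
The smallest is 5, between H107 and H271.

5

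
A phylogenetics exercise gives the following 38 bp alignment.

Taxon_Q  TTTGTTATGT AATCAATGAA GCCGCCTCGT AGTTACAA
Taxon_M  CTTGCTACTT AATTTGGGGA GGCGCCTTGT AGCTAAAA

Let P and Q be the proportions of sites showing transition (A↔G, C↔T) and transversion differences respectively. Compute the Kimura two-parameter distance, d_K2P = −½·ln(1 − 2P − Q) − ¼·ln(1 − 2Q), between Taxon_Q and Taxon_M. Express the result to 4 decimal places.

0.4785

Mismatches occur at site 1 (T→C, transition), site 5 (T→C, transition), site 8 (T→C, transition), site 9 (G→T, transversion), site 14 (C→T, transition), site 15 (A→T, transversion), site 16 (A→G, transition), site 17 (T→G, transversion), site 19 (A→G, transition), site 22 (C→G, transversion), site 28 (C→T, transition), site 33 (T→C, transition), site 36 (C→A, transversion).
Of the 13 differences, 8 transitions and 5 transversions over 38 sites: P = 8/38 = 0.210526, Q = 5/38 = 0.131579.
d = −0.5·ln(0.447369) − 0.25·ln(0.736842) = −0.5·(-0.804372) − 0.25·(-0.305382) = 0.4785.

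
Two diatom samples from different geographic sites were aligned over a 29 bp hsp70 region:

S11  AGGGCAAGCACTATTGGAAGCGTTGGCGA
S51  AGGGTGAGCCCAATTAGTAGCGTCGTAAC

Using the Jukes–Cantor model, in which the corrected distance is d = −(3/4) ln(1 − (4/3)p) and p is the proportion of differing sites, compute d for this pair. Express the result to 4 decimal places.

Differing sites — 5:C/T; 6:A/G; 10:A/C; 12:T/A; 16:G/A; 18:A/T; 24:T/C; 26:G/T; 27:C/A; 28:G/A; 29:A/C.
p = 11/29 = 0.379310.
d = −0.75 · ln(1 − (4/3)·0.379310) = −0.75 · ln(0.494253) = −0.75 · (-0.704708) = 0.5285.

0.5285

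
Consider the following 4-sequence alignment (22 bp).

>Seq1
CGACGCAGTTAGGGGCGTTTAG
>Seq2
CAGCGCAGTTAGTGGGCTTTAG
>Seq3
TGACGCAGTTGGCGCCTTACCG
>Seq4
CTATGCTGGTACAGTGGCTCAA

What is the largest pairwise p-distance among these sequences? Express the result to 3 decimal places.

Pairwise Hamming distances:
  Seq1 vs Seq2: 5
  Seq1 vs Seq3: 8
  Seq1 vs Seq4: 11
  Seq2 vs Seq3: 11
  Seq2 vs Seq4: 12
  Seq3 vs Seq4: 15
The largest is 15 mismatches, between Seq3 and Seq4; p = 15/22 = 0.682.

0.682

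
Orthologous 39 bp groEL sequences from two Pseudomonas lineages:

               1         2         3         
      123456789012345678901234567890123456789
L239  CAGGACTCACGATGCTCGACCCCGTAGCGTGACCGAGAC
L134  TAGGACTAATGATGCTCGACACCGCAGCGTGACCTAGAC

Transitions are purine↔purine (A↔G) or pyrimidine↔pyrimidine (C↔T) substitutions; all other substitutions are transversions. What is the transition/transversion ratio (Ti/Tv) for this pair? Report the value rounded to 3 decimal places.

Differing sites — 1:C/T (Ti); 8:C/A (Tv); 10:C/T (Ti); 21:C/A (Tv); 25:T/C (Ti); 35:G/T (Tv).
Of the 6 differences, 3 transitions and 3 transversions, so Ti/Tv = 3/3 = 1.000.

1.000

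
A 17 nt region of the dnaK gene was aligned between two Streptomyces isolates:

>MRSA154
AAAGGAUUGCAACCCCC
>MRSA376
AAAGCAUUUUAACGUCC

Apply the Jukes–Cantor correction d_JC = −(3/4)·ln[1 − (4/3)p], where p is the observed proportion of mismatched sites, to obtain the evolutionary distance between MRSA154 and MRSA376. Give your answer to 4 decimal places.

0.3734

Differing sites — 5:G/C; 9:G/U; 10:C/U; 14:C/G; 15:C/U.
p = 5/17 = 0.294118.
d = −0.75 · ln(1 − (4/3)·0.294118) = −0.75 · ln(0.607843) = −0.75 · (-0.497839) = 0.3734.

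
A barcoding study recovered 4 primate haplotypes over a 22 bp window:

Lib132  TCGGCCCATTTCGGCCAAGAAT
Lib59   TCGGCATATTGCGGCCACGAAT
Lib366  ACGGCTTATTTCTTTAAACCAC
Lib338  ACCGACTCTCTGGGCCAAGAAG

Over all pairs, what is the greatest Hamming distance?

Pairwise Hamming distances:
  Lib132 vs Lib59: 4
  Lib132 vs Lib366: 10
  Lib132 vs Lib338: 8
  Lib59 vs Lib366: 11
  Lib59 vs Lib338: 10
  Lib366 vs Lib338: 13
The largest is 13, between Lib366 and Lib338.

13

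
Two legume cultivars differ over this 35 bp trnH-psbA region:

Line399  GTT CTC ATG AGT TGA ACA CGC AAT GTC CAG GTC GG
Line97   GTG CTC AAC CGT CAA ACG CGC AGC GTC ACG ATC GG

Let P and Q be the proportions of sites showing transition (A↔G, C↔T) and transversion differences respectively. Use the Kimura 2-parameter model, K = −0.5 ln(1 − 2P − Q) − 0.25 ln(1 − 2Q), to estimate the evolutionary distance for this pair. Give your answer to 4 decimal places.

0.4660

Differing sites — 3:T/G (Tv); 8:T/A (Tv); 9:G/C (Tv); 10:A/C (Tv); 13:T/C (Ti); 14:G/A (Ti); 18:A/G (Ti); 23:A/G (Ti); 24:T/C (Ti); 28:C/A (Tv); 29:A/C (Tv); 31:G/A (Ti).
Of the 12 differences, 6 transitions and 6 transversions over 35 sites: P = 6/35 = 0.171429, Q = 6/35 = 0.171429.
d = −0.5·ln(0.485713) − 0.25·ln(0.657142) = −0.5·(-0.722137) − 0.25·(-0.419855) = 0.4660.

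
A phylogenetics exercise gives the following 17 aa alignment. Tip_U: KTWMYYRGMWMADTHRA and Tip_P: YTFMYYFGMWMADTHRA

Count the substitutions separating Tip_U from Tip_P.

3

Mismatches occur at site 1 (K→Y), site 3 (W→F), site 7 (R→F).
That gives 3 mismatches out of 17 aligned sites, so the Hamming distance is 3.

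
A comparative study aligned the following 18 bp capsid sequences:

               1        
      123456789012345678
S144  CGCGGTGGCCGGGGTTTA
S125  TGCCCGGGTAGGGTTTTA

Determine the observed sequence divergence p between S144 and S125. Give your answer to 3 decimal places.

Mismatches occur at site 1 (C/T), site 4 (G/C), site 5 (G/C), site 6 (T/G), site 9 (C/T), site 10 (C/A), site 14 (G/T).
There are 7 differences over 18 sites, so p = 7/18 = 0.389.

0.389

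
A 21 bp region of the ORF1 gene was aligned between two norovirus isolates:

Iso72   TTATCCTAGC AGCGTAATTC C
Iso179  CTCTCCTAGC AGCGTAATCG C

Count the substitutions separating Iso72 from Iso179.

4

Mismatches occur at site 1 (T/C), site 3 (A/C), site 19 (T/C), site 20 (C/G).
That gives 4 mismatches out of 21 aligned sites, so the Hamming distance is 4.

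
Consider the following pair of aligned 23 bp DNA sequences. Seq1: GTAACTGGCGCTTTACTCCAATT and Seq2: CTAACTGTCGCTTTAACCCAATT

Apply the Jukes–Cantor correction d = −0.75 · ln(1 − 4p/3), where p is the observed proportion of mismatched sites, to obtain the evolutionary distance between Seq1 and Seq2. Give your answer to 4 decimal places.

0.1979

Mismatches occur at site 1 (G→C), site 8 (G→T), site 16 (C→A), site 17 (T→C).
p = 4/23 = 0.173913.
d = −0.75 · ln(1 − (4/3)·0.173913) = −0.75 · ln(0.768116) = −0.75 · (-0.263815) = 0.1979.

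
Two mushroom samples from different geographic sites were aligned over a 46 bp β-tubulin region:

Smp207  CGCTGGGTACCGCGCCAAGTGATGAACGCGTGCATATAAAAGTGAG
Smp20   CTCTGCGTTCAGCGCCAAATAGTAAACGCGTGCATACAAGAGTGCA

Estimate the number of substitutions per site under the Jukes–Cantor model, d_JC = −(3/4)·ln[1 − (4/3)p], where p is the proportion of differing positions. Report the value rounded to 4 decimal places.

Mismatches occur at site 2 (G→T), site 6 (G→C), site 9 (A→T), site 11 (C→A), site 19 (G→A), site 21 (G→A), site 22 (A→G), site 24 (G→A), site 37 (T→C), site 40 (A→G), site 45 (A→C), site 46 (G→A).
p = 12/46 = 0.260870.
d = −0.75 · ln(1 − (4/3)·0.260870) = −0.75 · ln(0.652173) = −0.75 · (-0.427445) = 0.3206.

0.3206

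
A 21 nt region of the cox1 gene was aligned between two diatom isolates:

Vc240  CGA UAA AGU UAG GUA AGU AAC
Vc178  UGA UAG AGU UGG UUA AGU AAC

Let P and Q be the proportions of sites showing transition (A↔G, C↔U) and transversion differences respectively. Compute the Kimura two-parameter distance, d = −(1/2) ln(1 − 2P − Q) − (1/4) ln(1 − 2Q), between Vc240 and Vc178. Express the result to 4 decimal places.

0.2278

The sequences differ at positions 1 (C/U, transition), 6 (A/G, transition), 11 (A/G, transition), 13 (G/U, transversion).
Of the 4 differences, 3 transitions and 1 transversion over 21 sites: P = 3/21 = 0.142857, Q = 1/21 = 0.047619.
d = −0.5·ln(0.666667) − 0.25·ln(0.904762) = −0.5·(-0.405465) − 0.25·(-0.100083) = 0.2278.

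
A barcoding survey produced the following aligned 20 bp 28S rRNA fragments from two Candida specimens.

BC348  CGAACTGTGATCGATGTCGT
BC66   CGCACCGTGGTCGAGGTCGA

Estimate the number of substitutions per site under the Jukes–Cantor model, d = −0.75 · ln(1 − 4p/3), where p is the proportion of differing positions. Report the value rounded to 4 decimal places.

0.3041

Differing sites — 3:A/C; 6:T/C; 10:A/G; 15:T/G; 20:T/A.
p = 5/20 = 0.250000.
d = −0.75 · ln(1 − (4/3)·0.250000) = −0.75 · ln(0.666667) = −0.75 · (-0.405465) = 0.3041.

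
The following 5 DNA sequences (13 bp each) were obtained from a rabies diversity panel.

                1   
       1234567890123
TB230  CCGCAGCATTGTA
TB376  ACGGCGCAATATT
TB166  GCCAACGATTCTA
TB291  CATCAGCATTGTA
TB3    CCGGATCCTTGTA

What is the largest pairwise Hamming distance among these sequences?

9

Pairwise Hamming distances:
  TB230 vs TB376: 6
  TB230 vs TB166: 6
  TB230 vs TB291: 2
  TB230 vs TB3: 3
  TB376 vs TB166: 9
  TB376 vs TB291: 8
  TB376 vs TB3: 7
  TB166 vs TB291: 7
  TB166 vs TB3: 7
  TB291 vs TB3: 5
The largest is 9, between TB376 and TB166.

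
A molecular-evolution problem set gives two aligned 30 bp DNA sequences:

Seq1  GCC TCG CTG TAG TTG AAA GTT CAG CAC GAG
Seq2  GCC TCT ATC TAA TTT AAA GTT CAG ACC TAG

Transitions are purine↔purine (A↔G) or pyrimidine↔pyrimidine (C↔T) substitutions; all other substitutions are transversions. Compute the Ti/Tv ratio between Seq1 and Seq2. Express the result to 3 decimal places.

Differing sites — 6:G/T (Tv); 7:C/A (Tv); 9:G/C (Tv); 12:G/A (Ti); 15:G/T (Tv); 25:C/A (Tv); 26:A/C (Tv); 28:G/T (Tv).
Of the 8 differences, 1 transition and 7 transversions, so Ti/Tv = 1/7 = 0.143.

0.143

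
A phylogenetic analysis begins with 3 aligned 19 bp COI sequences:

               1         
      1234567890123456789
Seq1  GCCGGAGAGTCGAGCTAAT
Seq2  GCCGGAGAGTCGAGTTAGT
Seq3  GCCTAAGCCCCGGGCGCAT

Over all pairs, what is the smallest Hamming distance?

Pairwise Hamming distances:
  Seq1 vs Seq2: 2
  Seq1 vs Seq3: 8
  Seq2 vs Seq3: 10
The smallest is 2, between Seq1 and Seq2.

2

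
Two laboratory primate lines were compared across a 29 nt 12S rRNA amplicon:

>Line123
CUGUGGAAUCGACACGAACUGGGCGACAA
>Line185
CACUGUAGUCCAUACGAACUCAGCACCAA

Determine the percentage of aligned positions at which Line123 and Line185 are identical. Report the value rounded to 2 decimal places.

The sequences differ at positions 2 (U/A), 3 (G/C), 6 (G/U), 8 (A/G), 11 (G/C), 13 (C/U), 21 (G/C), 22 (G/A), 25 (G/A), 26 (A/C).
19 of the 29 sites match, so the percent identity is 19/29 × 100 = 65.52%.

65.52%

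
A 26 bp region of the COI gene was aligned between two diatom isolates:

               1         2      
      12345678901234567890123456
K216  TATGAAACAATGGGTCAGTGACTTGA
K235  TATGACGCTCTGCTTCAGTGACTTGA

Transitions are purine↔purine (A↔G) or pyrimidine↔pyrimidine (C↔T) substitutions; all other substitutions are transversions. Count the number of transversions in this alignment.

5

The sequences differ at positions 6 (A/C, transversion), 7 (A/G, transition), 9 (A/T, transversion), 10 (A/C, transversion), 13 (G/C, transversion), 14 (G/T, transversion).
Of the 6 differences, 1 transition and 5 transversions, so the answer is 5.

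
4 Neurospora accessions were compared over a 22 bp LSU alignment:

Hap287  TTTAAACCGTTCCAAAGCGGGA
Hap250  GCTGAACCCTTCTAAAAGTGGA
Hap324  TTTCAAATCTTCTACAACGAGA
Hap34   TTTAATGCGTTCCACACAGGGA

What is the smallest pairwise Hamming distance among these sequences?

5

Pairwise Hamming distances:
  Hap287 vs Hap250: 8
  Hap287 vs Hap324: 8
  Hap287 vs Hap34: 5
  Hap250 vs Hap324: 9
  Hap250 vs Hap34: 11
  Hap324 vs Hap34: 9
The smallest is 5, between Hap287 and Hap34.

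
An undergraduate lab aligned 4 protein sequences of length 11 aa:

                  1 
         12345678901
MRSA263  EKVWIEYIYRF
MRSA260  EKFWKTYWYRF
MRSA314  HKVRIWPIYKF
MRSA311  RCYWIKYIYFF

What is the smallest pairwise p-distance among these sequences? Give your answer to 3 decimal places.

Pairwise Hamming distances:
  MRSA263 vs MRSA260: 4
  MRSA263 vs MRSA314: 5
  MRSA263 vs MRSA311: 5
  MRSA260 vs MRSA314: 8
  MRSA260 vs MRSA311: 7
  MRSA314 vs MRSA311: 7
The smallest is 4 mismatches, between MRSA263 and MRSA260; p = 4/11 = 0.364.

0.364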